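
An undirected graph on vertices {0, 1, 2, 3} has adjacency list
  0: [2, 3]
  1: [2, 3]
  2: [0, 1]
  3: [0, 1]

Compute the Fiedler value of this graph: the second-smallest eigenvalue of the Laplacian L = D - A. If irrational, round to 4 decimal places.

With the vertex order [0, 1, 2, 3], the degrees are [2, 2, 2, 2], giving D = diag(2, 2, 2, 2) and L = D - A. Computing the eigenvalues of L and sorting gives [0, 2, 2, 4]. The Fiedler value lambda_2 = 2 is strictly positive, so the graph is connected.

2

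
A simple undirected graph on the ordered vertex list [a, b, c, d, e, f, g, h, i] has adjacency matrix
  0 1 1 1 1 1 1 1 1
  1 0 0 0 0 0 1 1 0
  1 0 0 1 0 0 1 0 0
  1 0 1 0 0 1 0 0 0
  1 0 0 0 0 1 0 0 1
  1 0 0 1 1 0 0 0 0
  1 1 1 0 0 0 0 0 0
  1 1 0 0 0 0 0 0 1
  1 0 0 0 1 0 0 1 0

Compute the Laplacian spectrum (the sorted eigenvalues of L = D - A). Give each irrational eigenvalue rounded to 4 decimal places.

[0, 1.5858, 1.5858, 3, 3, 4.4142, 4.4142, 5, 9]

Reading degrees in the order [a, b, c, d, e, f, g, h, i] gives [8, 3, 3, 3, 3, 3, 3, 3, 3]; set D = diag(8, 3, 3, 3, 3, 3, 3, 3, 3) and form L = D - A. The multiplicity of 0 as a Laplacian eigenvalue equals the number of connected components. The single zero eigenvalue shows the graph is connected. The eigenvalues sum to 32, which equals trace(L) = 2|E|.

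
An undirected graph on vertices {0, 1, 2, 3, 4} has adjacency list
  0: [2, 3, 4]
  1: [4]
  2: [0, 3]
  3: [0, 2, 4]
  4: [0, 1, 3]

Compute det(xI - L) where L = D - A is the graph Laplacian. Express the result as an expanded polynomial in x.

Each diagonal entry of L is the vertex degree and each off-diagonal entry is -1 where an edge is present, 0 otherwise; in the order [0, 1, 2, 3, 4] the diagonal is [3, 1, 2, 3, 3]. Computing det(xI - L) by cofactor expansion (or equivalently via sum-over-permutations) gives x^5 - 12x^4 + 50x^3 - 82x^2 + 40x. The coefficient of x^4 equals -trace(L) = -12, matching the sum of degrees. The eigenvalues sum to 12, which equals trace(L) = 2|E|.

x^5 - 12x^4 + 50x^3 - 82x^2 + 40x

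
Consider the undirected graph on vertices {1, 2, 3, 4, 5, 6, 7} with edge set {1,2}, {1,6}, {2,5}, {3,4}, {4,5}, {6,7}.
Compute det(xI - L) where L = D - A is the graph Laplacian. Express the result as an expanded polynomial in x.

With the vertex order [1, 2, 3, 4, 5, 6, 7], the degrees are [2, 2, 1, 2, 2, 2, 1], giving D = diag(2, 2, 1, 2, 2, 2, 1) and L = D - A. L has integer entries, so p(x) = det(xI - L) has integer coefficients. Expanding the determinant yields x^7 - 12x^6 + 55x^5 - 120x^4 + 126x^3 - 56x^2 + 7x. The constant term is 0 because L is singular (the all-ones vector lies in its kernel). By the matrix-tree theorem the graph has (1/7) * product of the nonzero eigenvalues = 1 spanning tree. The eigenvalues sum to 12, which equals trace(L) = 2|E|.

x^7 - 12x^6 + 55x^5 - 120x^4 + 126x^3 - 56x^2 + 7x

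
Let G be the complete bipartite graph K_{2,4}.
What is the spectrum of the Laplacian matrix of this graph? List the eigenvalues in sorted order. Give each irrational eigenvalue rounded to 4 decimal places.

The graph has 6 vertices and degree multiset [4, 4, 2, 2, 2, 2]; D is the diagonal matrix of degrees and L = D - A. The multiplicity of 0 as a Laplacian eigenvalue equals the number of connected components. The single zero eigenvalue shows the graph is connected. By the matrix-tree theorem the graph has (1/6) * product of the nonzero eigenvalues = 32 spanning trees. The eigenvalues sum to 16, which equals trace(L) = 2|E|.

[0, 2, 2, 2, 4, 6]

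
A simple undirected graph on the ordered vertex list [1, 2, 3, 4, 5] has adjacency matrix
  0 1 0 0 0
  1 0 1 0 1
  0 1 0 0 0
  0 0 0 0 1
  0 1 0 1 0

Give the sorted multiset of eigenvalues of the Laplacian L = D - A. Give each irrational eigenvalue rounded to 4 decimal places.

Each diagonal entry of L is the vertex degree and each off-diagonal entry is -1 where an edge is present, 0 otherwise; in the order [1, 2, 3, 4, 5] the diagonal is [1, 3, 1, 1, 2]. L is symmetric positive semidefinite, so every eigenvalue is real and nonnegative.

[0, 0.5188, 1, 2.3111, 4.1701]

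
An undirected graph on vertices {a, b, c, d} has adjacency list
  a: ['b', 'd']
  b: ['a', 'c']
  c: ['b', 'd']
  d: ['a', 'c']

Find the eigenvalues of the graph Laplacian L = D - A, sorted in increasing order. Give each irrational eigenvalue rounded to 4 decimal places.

Each diagonal entry of L is the vertex degree and each off-diagonal entry is -1 where an edge is present, 0 otherwise; in the order [a, b, c, d] the diagonal is [2, 2, 2, 2]. L is symmetric positive semidefinite, so every eigenvalue is real and nonnegative. The single zero eigenvalue shows the graph is connected. By the matrix-tree theorem the graph has (1/4) * product of the nonzero eigenvalues = 4 spanning trees.

[0, 2, 2, 4]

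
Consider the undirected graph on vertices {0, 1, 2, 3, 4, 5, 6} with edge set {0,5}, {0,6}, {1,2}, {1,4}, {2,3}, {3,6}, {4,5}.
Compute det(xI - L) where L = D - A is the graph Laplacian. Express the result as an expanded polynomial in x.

x^7 - 14x^6 + 77x^5 - 210x^4 + 294x^3 - 196x^2 + 49x

Each diagonal entry of L is the vertex degree and each off-diagonal entry is -1 where an edge is present, 0 otherwise; in the order [0, 1, 2, 3, 4, 5, 6] the diagonal is [2, 2, 2, 2, 2, 2, 2]. L has integer entries, so p(x) = det(xI - L) has integer coefficients. Expanding the determinant yields x^7 - 14x^6 + 77x^5 - 210x^4 + 294x^3 - 196x^2 + 49x. Since p(0) = det(-L) = 0, x divides p(x). There is one zero in the spectrum, matching the 1 component.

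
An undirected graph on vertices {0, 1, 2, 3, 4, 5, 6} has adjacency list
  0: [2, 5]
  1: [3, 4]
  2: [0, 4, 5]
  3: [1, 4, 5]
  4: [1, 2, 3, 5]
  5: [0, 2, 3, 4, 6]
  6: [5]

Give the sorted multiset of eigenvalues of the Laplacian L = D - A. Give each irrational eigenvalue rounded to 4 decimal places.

[0, 0.8975, 1.2654, 3.0813, 3.5106, 5.0997, 6.1455]

Reading degrees in the order [0, 1, 2, 3, 4, 5, 6] gives [2, 2, 3, 3, 4, 5, 1]; set D = diag(2, 2, 3, 3, 4, 5, 1) and form L = D - A. L is symmetric positive semidefinite, so every eigenvalue is real and nonnegative. The single zero eigenvalue shows the graph is connected. There is one zero in the spectrum, matching the 1 component. By the matrix-tree theorem the graph has (1/7) * product of the nonzero eigenvalues = 55 spanning trees.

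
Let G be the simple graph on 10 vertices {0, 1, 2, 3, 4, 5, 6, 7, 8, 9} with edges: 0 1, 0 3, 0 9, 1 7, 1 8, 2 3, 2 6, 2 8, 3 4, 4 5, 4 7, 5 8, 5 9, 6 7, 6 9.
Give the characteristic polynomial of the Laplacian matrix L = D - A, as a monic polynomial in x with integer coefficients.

x^10 - 30x^9 + 390x^8 - 2880x^7 + 13305x^6 - 39882x^5 + 77640x^4 - 94800x^3 + 66000x^2 - 20000x

With the vertex order [0, 1, 2, 3, 4, 5, 6, 7, 8, 9], the degrees are [3, 3, 3, 3, 3, 3, 3, 3, 3, 3], giving D = diag(3, 3, 3, 3, 3, 3, 3, 3, 3, 3) and L = D - A. Computing det(xI - L) by cofactor expansion (or equivalently via sum-over-permutations) gives x^10 - 30x^9 + 390x^8 - 2880x^7 + 13305x^6 - 39882x^5 + 77640x^4 - 94800x^3 + 66000x^2 - 20000x. Since p(0) = det(-L) = 0, x divides p(x). There is one zero in the spectrum, matching the 1 component.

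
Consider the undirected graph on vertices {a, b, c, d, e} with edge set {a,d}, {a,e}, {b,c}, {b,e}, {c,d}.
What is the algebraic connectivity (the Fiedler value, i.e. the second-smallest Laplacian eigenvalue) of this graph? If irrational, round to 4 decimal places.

Each diagonal entry of L is the vertex degree and each off-diagonal entry is -1 where an edge is present, 0 otherwise; in the order [a, b, c, d, e] the diagonal is [2, 2, 2, 2, 2]. The sorted Laplacian eigenvalues are [0, 1.3820, 1.3820, 3.6180, 3.6180]; the algebraic connectivity is the second entry, 1.3820. By the matrix-tree theorem the graph has (1/5) * product of the nonzero eigenvalues = 5 spanning trees.

1.3820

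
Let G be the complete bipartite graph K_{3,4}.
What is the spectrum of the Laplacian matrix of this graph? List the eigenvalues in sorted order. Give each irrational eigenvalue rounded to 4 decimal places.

The graph has 7 vertices and degree multiset [4, 4, 4, 3, 3, 3, 3]; D is the diagonal matrix of degrees and L = D - A. Since every row of L sums to 0, the all-ones vector is in the kernel and 0 is an eigenvalue. The single zero eigenvalue shows the graph is connected. There is one zero in the spectrum, matching the 1 component.

[0, 3, 3, 3, 4, 4, 7]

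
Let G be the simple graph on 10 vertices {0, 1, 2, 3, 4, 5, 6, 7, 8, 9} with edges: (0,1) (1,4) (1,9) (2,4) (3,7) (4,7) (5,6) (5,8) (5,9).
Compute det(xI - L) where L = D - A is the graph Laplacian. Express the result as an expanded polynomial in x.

x^10 - 18x^9 + 133x^8 - 524x^7 + 1200x^6 - 1638x^5 + 1316x^4 - 590x^3 + 130x^2 - 10x

With the vertex order [0, 1, 2, 3, 4, 5, 6, 7, 8, 9], the degrees are [1, 3, 1, 1, 3, 3, 1, 2, 1, 2], giving D = diag(1, 3, 1, 1, 3, 3, 1, 2, 1, 2) and L = D - A. Computing det(xI - L) by cofactor expansion (or equivalently via sum-over-permutations) gives x^10 - 18x^9 + 133x^8 - 524x^7 + 1200x^6 - 1638x^5 + 1316x^4 - 590x^3 + 130x^2 - 10x. Since p(0) = det(-L) = 0, x divides p(x). The largest eigenvalue, 4.7351, is at most the vertex count 10.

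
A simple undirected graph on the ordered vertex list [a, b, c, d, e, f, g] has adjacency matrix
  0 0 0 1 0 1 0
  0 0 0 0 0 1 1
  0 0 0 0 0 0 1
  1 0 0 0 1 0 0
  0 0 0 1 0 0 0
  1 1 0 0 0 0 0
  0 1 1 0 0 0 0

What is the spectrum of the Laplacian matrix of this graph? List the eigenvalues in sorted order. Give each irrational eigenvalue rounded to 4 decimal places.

Reading degrees in the order [a, b, c, d, e, f, g] gives [2, 2, 1, 2, 1, 2, 2]; set D = diag(2, 2, 1, 2, 1, 2, 2) and form L = D - A. Since every row of L sums to 0, the all-ones vector is in the kernel and 0 is an eigenvalue. The eigenvalues sum to 12, which equals trace(L) = 2|E|.

[0, 0.1981, 0.7530, 1.5550, 2.4450, 3.2470, 3.8019]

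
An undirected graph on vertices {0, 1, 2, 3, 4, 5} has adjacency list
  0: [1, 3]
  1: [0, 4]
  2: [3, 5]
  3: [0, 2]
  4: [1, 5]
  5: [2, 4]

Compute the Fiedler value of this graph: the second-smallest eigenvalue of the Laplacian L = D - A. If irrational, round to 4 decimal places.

1

Reading degrees in the order [0, 1, 2, 3, 4, 5] gives [2, 2, 2, 2, 2, 2]; set D = diag(2, 2, 2, 2, 2, 2) and form L = D - A. Computing the eigenvalues of L and sorting gives [0, 1, 1, 3, 3, 4]. The Fiedler value lambda_2 = 1 is strictly positive, so the graph is connected. The largest eigenvalue, 4, is at most the vertex count 6.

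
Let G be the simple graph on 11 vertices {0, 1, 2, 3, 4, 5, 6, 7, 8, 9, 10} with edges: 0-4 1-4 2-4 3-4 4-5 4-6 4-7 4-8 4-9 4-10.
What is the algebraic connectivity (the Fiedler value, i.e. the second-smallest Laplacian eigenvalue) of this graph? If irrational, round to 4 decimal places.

Each diagonal entry of L is the vertex degree and each off-diagonal entry is -1 where an edge is present, 0 otherwise; in the order [0, 1, 2, 3, 4, 5, 6, 7, 8, 9, 10] the diagonal is [1, 1, 1, 1, 10, 1, 1, 1, 1, 1, 1]. The smallest Laplacian eigenvalue is always 0. The next one, lambda_2 = 1, measures how hard the graph is to disconnect: larger values mean better connectivity. There is one zero in the spectrum, matching the 1 component. The largest eigenvalue, 11, is at most the vertex count 11.

1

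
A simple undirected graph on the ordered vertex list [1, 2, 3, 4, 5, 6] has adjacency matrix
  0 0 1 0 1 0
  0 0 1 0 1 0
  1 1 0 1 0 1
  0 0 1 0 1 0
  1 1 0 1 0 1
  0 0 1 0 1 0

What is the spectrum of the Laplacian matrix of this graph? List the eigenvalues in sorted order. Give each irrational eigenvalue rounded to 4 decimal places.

[0, 2, 2, 2, 4, 6]

With the vertex order [1, 2, 3, 4, 5, 6], the degrees are [2, 2, 4, 2, 4, 2], giving D = diag(2, 2, 4, 2, 4, 2) and L = D - A. Since every row of L sums to 0, the all-ones vector is in the kernel and 0 is an eigenvalue. The single zero eigenvalue shows the graph is connected. The eigenvalues sum to 16, which equals trace(L) = 2|E|.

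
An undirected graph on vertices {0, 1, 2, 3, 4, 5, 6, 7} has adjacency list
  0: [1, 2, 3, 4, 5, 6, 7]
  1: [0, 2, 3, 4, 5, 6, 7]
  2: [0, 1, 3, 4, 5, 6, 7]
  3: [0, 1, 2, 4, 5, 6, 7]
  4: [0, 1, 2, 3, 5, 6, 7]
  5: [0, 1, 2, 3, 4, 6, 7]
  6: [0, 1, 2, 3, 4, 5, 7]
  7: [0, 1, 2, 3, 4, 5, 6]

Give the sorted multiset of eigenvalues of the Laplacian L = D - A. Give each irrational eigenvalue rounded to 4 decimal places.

[0, 8, 8, 8, 8, 8, 8, 8]

Reading degrees in the order [0, 1, 2, 3, 4, 5, 6, 7] gives [7, 7, 7, 7, 7, 7, 7, 7]; set D = diag(7, 7, 7, 7, 7, 7, 7, 7) and form L = D - A. Since every row of L sums to 0, the all-ones vector is in the kernel and 0 is an eigenvalue.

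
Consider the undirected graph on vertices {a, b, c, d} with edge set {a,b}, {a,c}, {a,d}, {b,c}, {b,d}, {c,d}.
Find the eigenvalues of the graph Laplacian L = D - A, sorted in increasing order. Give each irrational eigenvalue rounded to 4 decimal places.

Reading degrees in the order [a, b, c, d] gives [3, 3, 3, 3]; set D = diag(3, 3, 3, 3) and form L = D - A. Diagonalising L (or applying a numerical eigensolver to the 4x4 matrix) gives the spectrum above. The single zero eigenvalue shows the graph is connected. By the matrix-tree theorem the graph has (1/4) * product of the nonzero eigenvalues = 16 spanning trees.

[0, 4, 4, 4]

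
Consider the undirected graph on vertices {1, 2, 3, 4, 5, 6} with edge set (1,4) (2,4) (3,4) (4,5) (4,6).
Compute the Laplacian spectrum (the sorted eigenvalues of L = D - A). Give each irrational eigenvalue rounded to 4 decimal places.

[0, 1, 1, 1, 1, 6]

Reading degrees in the order [1, 2, 3, 4, 5, 6] gives [1, 1, 1, 5, 1, 1]; set D = diag(1, 1, 1, 5, 1, 1) and form L = D - A. L is symmetric positive semidefinite, so every eigenvalue is real and nonnegative. The single zero eigenvalue shows the graph is connected. The largest eigenvalue, 6, is at most the vertex count 6. There is one zero in the spectrum, matching the 1 component.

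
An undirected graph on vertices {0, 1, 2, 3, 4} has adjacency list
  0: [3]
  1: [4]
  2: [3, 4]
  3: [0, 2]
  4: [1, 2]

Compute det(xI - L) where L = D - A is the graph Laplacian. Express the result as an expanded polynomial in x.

With the vertex order [0, 1, 2, 3, 4], the degrees are [1, 1, 2, 2, 2], giving D = diag(1, 1, 2, 2, 2) and L = D - A. L has integer entries, so p(x) = det(xI - L) has integer coefficients. Expanding the determinant yields x^5 - 8x^4 + 21x^3 - 20x^2 + 5x. The constant term is 0 because L is singular (the all-ones vector lies in its kernel). The eigenvalues sum to 8, which equals trace(L) = 2|E|.

x^5 - 8x^4 + 21x^3 - 20x^2 + 5x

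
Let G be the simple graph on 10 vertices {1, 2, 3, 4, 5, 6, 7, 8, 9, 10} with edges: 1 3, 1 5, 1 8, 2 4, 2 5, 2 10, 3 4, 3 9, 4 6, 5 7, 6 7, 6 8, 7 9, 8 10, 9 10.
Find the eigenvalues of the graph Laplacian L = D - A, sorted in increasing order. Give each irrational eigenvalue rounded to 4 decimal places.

With the vertex order [1, 2, 3, 4, 5, 6, 7, 8, 9, 10], the degrees are [3, 3, 3, 3, 3, 3, 3, 3, 3, 3], giving D = diag(3, 3, 3, 3, 3, 3, 3, 3, 3, 3) and L = D - A. Diagonalising L (or applying a numerical eigensolver to the 10x10 matrix) gives the spectrum above. The single zero eigenvalue shows the graph is connected. The eigenvalues sum to 30, which equals trace(L) = 2|E|.

[0, 2, 2, 2, 2, 2, 5, 5, 5, 5]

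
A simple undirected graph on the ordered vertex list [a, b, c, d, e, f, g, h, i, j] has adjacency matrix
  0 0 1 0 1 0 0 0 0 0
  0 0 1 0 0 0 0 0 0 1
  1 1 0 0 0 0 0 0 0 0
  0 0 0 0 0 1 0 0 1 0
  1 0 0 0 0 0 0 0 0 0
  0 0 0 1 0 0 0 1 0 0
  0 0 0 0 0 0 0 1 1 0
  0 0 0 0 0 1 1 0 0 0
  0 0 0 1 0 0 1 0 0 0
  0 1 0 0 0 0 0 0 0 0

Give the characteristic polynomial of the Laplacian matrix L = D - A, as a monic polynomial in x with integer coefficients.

Reading degrees in the order [a, b, c, d, e, f, g, h, i, j] gives [2, 2, 2, 2, 1, 2, 2, 2, 2, 1]; set D = diag(2, 2, 2, 2, 1, 2, 2, 2, 2, 1) and form L = D - A. Computing det(xI - L) by cofactor expansion (or equivalently via sum-over-permutations) gives x^10 - 18x^9 + 136x^8 - 560x^7 + 1365x^6 - 2000x^5 + 1700x^4 - 750x^3 + 125x^2. The coefficient of x^9 equals -trace(L) = -18, matching the sum of degrees.

x^10 - 18x^9 + 136x^8 - 560x^7 + 1365x^6 - 2000x^5 + 1700x^4 - 750x^3 + 125x^2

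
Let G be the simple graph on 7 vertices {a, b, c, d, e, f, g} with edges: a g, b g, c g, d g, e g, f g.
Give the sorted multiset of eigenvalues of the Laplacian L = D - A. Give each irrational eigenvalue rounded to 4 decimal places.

[0, 1, 1, 1, 1, 1, 7]

Each diagonal entry of L is the vertex degree and each off-diagonal entry is -1 where an edge is present, 0 otherwise; in the order [a, b, c, d, e, f, g] the diagonal is [1, 1, 1, 1, 1, 1, 6]. The multiplicity of 0 as a Laplacian eigenvalue equals the number of connected components. The single zero eigenvalue shows the graph is connected. There is one zero in the spectrum, matching the 1 component.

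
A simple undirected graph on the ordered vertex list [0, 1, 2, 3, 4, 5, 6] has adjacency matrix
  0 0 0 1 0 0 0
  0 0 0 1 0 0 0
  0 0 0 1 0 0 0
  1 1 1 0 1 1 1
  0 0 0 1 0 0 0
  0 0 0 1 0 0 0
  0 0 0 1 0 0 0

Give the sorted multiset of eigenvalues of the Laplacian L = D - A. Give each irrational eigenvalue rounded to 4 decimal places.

With the vertex order [0, 1, 2, 3, 4, 5, 6], the degrees are [1, 1, 1, 6, 1, 1, 1], giving D = diag(1, 1, 1, 6, 1, 1, 1) and L = D - A. L is symmetric positive semidefinite, so every eigenvalue is real and nonnegative. By the matrix-tree theorem the graph has (1/7) * product of the nonzero eigenvalues = 1 spanning tree.

[0, 1, 1, 1, 1, 1, 7]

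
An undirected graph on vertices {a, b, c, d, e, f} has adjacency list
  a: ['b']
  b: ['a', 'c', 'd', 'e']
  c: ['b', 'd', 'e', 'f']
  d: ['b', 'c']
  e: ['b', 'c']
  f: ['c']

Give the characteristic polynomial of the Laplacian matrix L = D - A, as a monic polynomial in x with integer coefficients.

Each diagonal entry of L is the vertex degree and each off-diagonal entry is -1 where an edge is present, 0 otherwise; in the order [a, b, c, d, e, f] the diagonal is [1, 4, 4, 2, 2, 1]. Computing det(xI - L) by cofactor expansion (or equivalently via sum-over-permutations) gives x^6 - 14x^5 + 70x^4 - 152x^3 + 144x^2 - 48x. The constant term is 0 because L is singular (the all-ones vector lies in its kernel). The eigenvalues sum to 14, which equals trace(L) = 2|E|.

x^6 - 14x^5 + 70x^4 - 152x^3 + 144x^2 - 48x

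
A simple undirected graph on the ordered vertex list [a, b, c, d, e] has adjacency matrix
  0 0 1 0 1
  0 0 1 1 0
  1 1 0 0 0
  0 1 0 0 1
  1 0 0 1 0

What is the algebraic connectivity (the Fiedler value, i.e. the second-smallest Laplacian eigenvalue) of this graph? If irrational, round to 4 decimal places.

Reading degrees in the order [a, b, c, d, e] gives [2, 2, 2, 2, 2]; set D = diag(2, 2, 2, 2, 2) and form L = D - A. Computing the eigenvalues of L and sorting gives [0, 1.3820, 1.3820, 3.6180, 3.6180]. The Fiedler value lambda_2 = 1.3820 is strictly positive, so the graph is connected. By the matrix-tree theorem the graph has (1/5) * product of the nonzero eigenvalues = 5 spanning trees.

1.3820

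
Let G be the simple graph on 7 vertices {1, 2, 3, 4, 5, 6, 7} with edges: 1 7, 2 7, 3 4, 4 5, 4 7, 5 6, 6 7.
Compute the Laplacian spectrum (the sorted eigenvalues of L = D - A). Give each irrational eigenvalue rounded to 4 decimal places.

[0, 0.5858, 1, 1, 2.5858, 3.4142, 5.4142]

With the vertex order [1, 2, 3, 4, 5, 6, 7], the degrees are [1, 1, 1, 3, 2, 2, 4], giving D = diag(1, 1, 1, 3, 2, 2, 4) and L = D - A. Since every row of L sums to 0, the all-ones vector is in the kernel and 0 is an eigenvalue.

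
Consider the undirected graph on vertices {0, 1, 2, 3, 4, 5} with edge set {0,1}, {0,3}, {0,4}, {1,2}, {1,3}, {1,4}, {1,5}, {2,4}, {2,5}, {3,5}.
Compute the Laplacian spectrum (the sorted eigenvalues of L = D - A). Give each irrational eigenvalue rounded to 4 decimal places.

Reading degrees in the order [0, 1, 2, 3, 4, 5] gives [3, 5, 3, 3, 3, 3]; set D = diag(3, 5, 3, 3, 3, 3) and form L = D - A. L is symmetric positive semidefinite, so every eigenvalue is real and nonnegative.

[0, 2.3820, 2.3820, 4.6180, 4.6180, 6]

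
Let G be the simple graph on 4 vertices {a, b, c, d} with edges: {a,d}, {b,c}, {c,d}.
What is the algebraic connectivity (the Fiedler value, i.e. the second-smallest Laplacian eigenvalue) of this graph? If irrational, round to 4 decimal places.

Each diagonal entry of L is the vertex degree and each off-diagonal entry is -1 where an edge is present, 0 otherwise; in the order [a, b, c, d] the diagonal is [1, 1, 2, 2]. Computing the eigenvalues of L and sorting gives [0, 0.5858, 2, 3.4142]. The Fiedler value lambda_2 = 0.5858 is strictly positive, so the graph is connected. The largest eigenvalue, 3.4142, is at most the vertex count 4.

0.5858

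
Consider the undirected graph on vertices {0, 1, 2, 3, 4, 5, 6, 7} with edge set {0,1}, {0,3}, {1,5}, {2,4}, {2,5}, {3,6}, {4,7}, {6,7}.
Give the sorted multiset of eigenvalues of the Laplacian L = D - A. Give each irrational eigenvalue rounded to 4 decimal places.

Each diagonal entry of L is the vertex degree and each off-diagonal entry is -1 where an edge is present, 0 otherwise; in the order [0, 1, 2, 3, 4, 5, 6, 7] the diagonal is [2, 2, 2, 2, 2, 2, 2, 2]. Since every row of L sums to 0, the all-ones vector is in the kernel and 0 is an eigenvalue. The single zero eigenvalue shows the graph is connected. There is one zero in the spectrum, matching the 1 component.

[0, 0.5858, 0.5858, 2, 2, 3.4142, 3.4142, 4]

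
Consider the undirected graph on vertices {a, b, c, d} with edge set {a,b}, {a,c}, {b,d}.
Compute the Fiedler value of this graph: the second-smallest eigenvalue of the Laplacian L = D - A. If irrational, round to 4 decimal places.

Each diagonal entry of L is the vertex degree and each off-diagonal entry is -1 where an edge is present, 0 otherwise; in the order [a, b, c, d] the diagonal is [2, 2, 1, 1]. The sorted Laplacian eigenvalues are [0, 0.5858, 2, 3.4142]; the algebraic connectivity is the second entry, 0.5858.

0.5858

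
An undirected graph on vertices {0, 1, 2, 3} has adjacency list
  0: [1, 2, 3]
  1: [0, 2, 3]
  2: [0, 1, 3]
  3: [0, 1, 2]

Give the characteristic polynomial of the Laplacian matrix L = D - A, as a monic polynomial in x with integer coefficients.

x^4 - 12x^3 + 48x^2 - 64x

Reading degrees in the order [0, 1, 2, 3] gives [3, 3, 3, 3]; set D = diag(3, 3, 3, 3) and form L = D - A. Computing det(xI - L) by cofactor expansion (or equivalently via sum-over-permutations) gives x^4 - 12x^3 + 48x^2 - 64x. Since p(0) = det(-L) = 0, x divides p(x). The largest eigenvalue, 4, is at most the vertex count 4. The eigenvalues sum to 12, which equals trace(L) = 2|E|.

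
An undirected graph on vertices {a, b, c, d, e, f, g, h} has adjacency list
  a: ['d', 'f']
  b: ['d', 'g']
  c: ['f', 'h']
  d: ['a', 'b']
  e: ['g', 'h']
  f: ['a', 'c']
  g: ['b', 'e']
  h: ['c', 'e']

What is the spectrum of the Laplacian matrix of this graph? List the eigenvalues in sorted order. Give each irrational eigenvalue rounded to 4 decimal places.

With the vertex order [a, b, c, d, e, f, g, h], the degrees are [2, 2, 2, 2, 2, 2, 2, 2], giving D = diag(2, 2, 2, 2, 2, 2, 2, 2) and L = D - A. Diagonalising L (or applying a numerical eigensolver to the 8x8 matrix) gives the spectrum above. The single zero eigenvalue shows the graph is connected. The eigenvalues sum to 16, which equals trace(L) = 2|E|.

[0, 0.5858, 0.5858, 2, 2, 3.4142, 3.4142, 4]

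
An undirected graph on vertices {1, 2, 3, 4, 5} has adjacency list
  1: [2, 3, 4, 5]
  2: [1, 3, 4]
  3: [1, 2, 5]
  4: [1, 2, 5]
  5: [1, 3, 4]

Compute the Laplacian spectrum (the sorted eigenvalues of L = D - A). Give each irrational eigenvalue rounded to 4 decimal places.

Reading degrees in the order [1, 2, 3, 4, 5] gives [4, 3, 3, 3, 3]; set D = diag(4, 3, 3, 3, 3) and form L = D - A. Diagonalising L (or applying a numerical eigensolver to the 5x5 matrix) gives the spectrum above. By the matrix-tree theorem the graph has (1/5) * product of the nonzero eigenvalues = 45 spanning trees.

[0, 3, 3, 5, 5]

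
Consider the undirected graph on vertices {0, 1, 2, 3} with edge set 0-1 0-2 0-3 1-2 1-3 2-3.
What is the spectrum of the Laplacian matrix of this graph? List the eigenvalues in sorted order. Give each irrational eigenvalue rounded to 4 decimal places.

[0, 4, 4, 4]

With the vertex order [0, 1, 2, 3], the degrees are [3, 3, 3, 3], giving D = diag(3, 3, 3, 3) and L = D - A. L is symmetric positive semidefinite, so every eigenvalue is real and nonnegative.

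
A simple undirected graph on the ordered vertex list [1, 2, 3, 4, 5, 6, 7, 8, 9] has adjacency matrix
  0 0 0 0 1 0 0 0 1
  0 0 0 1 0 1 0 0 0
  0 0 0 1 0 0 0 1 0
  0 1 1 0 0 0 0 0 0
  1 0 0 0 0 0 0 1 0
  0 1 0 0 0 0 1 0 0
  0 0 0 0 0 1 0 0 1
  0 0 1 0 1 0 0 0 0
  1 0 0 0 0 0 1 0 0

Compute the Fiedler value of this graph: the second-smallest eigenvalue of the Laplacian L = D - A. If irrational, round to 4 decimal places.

0.4679

With the vertex order [1, 2, 3, 4, 5, 6, 7, 8, 9], the degrees are [2, 2, 2, 2, 2, 2, 2, 2, 2], giving D = diag(2, 2, 2, 2, 2, 2, 2, 2, 2) and L = D - A. The smallest Laplacian eigenvalue is always 0. The next one, lambda_2 = 0.4679, measures how hard the graph is to disconnect: larger values mean better connectivity. The eigenvalues sum to 18, which equals trace(L) = 2|E|.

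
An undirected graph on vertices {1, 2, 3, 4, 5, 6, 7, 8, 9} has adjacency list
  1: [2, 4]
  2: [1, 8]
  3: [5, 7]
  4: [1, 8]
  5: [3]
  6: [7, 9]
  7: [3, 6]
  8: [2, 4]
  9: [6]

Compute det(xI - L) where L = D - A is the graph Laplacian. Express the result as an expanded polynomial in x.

x^9 - 16x^8 + 105x^7 - 364x^6 + 713x^5 - 776x^4 + 420x^3 - 80x^2

Reading degrees in the order [1, 2, 3, 4, 5, 6, 7, 8, 9] gives [2, 2, 2, 2, 1, 2, 2, 2, 1]; set D = diag(2, 2, 2, 2, 1, 2, 2, 2, 1) and form L = D - A. Computing det(xI - L) by cofactor expansion (or equivalently via sum-over-permutations) gives x^9 - 16x^8 + 105x^7 - 364x^6 + 713x^5 - 776x^4 + 420x^3 - 80x^2. The constant term is 0 because L is singular (the all-ones vector lies in its kernel). The largest eigenvalue, 4, is at most the vertex count 9.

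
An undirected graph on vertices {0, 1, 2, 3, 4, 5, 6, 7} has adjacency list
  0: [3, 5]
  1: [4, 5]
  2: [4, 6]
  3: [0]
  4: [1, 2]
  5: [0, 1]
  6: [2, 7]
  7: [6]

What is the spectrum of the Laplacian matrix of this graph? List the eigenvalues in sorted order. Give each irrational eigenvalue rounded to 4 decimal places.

Reading degrees in the order [0, 1, 2, 3, 4, 5, 6, 7] gives [2, 2, 2, 1, 2, 2, 2, 1]; set D = diag(2, 2, 2, 1, 2, 2, 2, 1) and form L = D - A. L is symmetric positive semidefinite, so every eigenvalue is real and nonnegative. There is one zero in the spectrum, matching the 1 component.

[0, 0.1522, 0.5858, 1.2346, 2, 2.7654, 3.4142, 3.8478]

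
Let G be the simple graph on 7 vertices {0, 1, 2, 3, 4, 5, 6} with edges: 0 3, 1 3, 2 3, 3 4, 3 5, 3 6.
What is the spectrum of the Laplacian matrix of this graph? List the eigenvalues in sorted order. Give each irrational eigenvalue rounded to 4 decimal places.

[0, 1, 1, 1, 1, 1, 7]

Each diagonal entry of L is the vertex degree and each off-diagonal entry is -1 where an edge is present, 0 otherwise; in the order [0, 1, 2, 3, 4, 5, 6] the diagonal is [1, 1, 1, 6, 1, 1, 1]. Since every row of L sums to 0, the all-ones vector is in the kernel and 0 is an eigenvalue. The single zero eigenvalue shows the graph is connected. By the matrix-tree theorem the graph has (1/7) * product of the nonzero eigenvalues = 1 spanning tree.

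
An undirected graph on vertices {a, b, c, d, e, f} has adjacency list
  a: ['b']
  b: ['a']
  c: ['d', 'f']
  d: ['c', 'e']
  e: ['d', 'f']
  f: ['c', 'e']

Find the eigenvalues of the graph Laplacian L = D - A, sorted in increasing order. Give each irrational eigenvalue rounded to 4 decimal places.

With the vertex order [a, b, c, d, e, f], the degrees are [1, 1, 2, 2, 2, 2], giving D = diag(1, 1, 2, 2, 2, 2) and L = D - A. The multiplicity of 0 as a Laplacian eigenvalue equals the number of connected components. The 2 zero eigenvalues correspond to the 2 connected components. The largest eigenvalue, 4, is at most the vertex count 6.

[0, 0, 2, 2, 2, 4]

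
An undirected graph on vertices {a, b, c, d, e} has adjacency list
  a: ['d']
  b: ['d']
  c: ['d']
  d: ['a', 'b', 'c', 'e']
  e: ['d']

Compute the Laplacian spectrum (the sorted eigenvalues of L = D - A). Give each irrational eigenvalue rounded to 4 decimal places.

[0, 1, 1, 1, 5]

Each diagonal entry of L is the vertex degree and each off-diagonal entry is -1 where an edge is present, 0 otherwise; in the order [a, b, c, d, e] the diagonal is [1, 1, 1, 4, 1]. The multiplicity of 0 as a Laplacian eigenvalue equals the number of connected components. The single zero eigenvalue shows the graph is connected. The eigenvalues sum to 8, which equals trace(L) = 2|E|. The largest eigenvalue, 5, is at most the vertex count 5.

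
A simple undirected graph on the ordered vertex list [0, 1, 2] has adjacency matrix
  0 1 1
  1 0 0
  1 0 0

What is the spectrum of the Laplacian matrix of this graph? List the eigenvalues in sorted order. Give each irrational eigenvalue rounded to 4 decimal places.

[0, 1, 3]

Each diagonal entry of L is the vertex degree and each off-diagonal entry is -1 where an edge is present, 0 otherwise; in the order [0, 1, 2] the diagonal is [2, 1, 1]. The multiplicity of 0 as a Laplacian eigenvalue equals the number of connected components.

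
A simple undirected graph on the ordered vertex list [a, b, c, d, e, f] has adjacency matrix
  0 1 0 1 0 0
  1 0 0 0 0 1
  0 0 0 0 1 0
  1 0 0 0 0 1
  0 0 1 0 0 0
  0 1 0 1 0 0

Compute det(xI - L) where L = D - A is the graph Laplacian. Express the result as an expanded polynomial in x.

Each diagonal entry of L is the vertex degree and each off-diagonal entry is -1 where an edge is present, 0 otherwise; in the order [a, b, c, d, e, f] the diagonal is [2, 2, 1, 2, 1, 2]. Computing det(xI - L) by cofactor expansion (or equivalently via sum-over-permutations) gives x^6 - 10x^5 + 36x^4 - 56x^3 + 32x^2. Since p(0) = det(-L) = 0, x divides p(x).

x^6 - 10x^5 + 36x^4 - 56x^3 + 32x^2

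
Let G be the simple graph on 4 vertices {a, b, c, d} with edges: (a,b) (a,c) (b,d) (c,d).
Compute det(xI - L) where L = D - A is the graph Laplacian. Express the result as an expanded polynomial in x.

x^4 - 8x^3 + 20x^2 - 16x

With the vertex order [a, b, c, d], the degrees are [2, 2, 2, 2], giving D = diag(2, 2, 2, 2) and L = D - A. The eigenvalues of L are [0, 2, 2, 4]; the characteristic polynomial is the product of (x - lambda_i), which multiplies out to x^4 - 8x^3 + 20x^2 - 16x. The constant term is 0 because L is singular (the all-ones vector lies in its kernel). There is one zero in the spectrum, matching the 1 component.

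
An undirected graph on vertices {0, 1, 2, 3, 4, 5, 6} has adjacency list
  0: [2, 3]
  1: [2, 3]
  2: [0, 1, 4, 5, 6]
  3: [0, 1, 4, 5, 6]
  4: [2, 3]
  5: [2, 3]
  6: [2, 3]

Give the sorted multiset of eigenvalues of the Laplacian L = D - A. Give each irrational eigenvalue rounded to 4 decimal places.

[0, 2, 2, 2, 2, 5, 7]

Reading degrees in the order [0, 1, 2, 3, 4, 5, 6] gives [2, 2, 5, 5, 2, 2, 2]; set D = diag(2, 2, 5, 5, 2, 2, 2) and form L = D - A. Diagonalising L (or applying a numerical eigensolver to the 7x7 matrix) gives the spectrum above. The eigenvalues sum to 20, which equals trace(L) = 2|E|. The largest eigenvalue, 7, is at most the vertex count 7.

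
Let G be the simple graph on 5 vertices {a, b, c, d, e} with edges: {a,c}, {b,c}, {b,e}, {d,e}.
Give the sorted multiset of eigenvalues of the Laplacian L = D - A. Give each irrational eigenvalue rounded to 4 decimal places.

Reading degrees in the order [a, b, c, d, e] gives [1, 2, 2, 1, 2]; set D = diag(1, 2, 2, 1, 2) and form L = D - A. The multiplicity of 0 as a Laplacian eigenvalue equals the number of connected components.

[0, 0.3820, 1.3820, 2.6180, 3.6180]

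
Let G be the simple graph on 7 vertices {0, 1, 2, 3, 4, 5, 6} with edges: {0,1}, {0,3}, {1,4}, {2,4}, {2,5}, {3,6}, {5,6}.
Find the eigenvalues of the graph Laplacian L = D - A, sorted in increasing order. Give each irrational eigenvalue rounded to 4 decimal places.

Each diagonal entry of L is the vertex degree and each off-diagonal entry is -1 where an edge is present, 0 otherwise; in the order [0, 1, 2, 3, 4, 5, 6] the diagonal is [2, 2, 2, 2, 2, 2, 2]. The multiplicity of 0 as a Laplacian eigenvalue equals the number of connected components. The single zero eigenvalue shows the graph is connected. The eigenvalues sum to 14, which equals trace(L) = 2|E|.

[0, 0.7530, 0.7530, 2.4450, 2.4450, 3.8019, 3.8019]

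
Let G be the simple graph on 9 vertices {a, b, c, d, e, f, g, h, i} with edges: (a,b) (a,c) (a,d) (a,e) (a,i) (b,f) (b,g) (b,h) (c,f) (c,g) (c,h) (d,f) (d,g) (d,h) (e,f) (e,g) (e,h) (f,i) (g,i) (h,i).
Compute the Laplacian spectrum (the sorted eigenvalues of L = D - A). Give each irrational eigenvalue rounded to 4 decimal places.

[0, 4, 4, 4, 4, 5, 5, 5, 9]

Reading degrees in the order [a, b, c, d, e, f, g, h, i] gives [5, 4, 4, 4, 4, 5, 5, 5, 4]; set D = diag(5, 4, 4, 4, 4, 5, 5, 5, 4) and form L = D - A. Diagonalising L (or applying a numerical eigensolver to the 9x9 matrix) gives the spectrum above. The single zero eigenvalue shows the graph is connected. The eigenvalues sum to 40, which equals trace(L) = 2|E|. There is one zero in the spectrum, matching the 1 component.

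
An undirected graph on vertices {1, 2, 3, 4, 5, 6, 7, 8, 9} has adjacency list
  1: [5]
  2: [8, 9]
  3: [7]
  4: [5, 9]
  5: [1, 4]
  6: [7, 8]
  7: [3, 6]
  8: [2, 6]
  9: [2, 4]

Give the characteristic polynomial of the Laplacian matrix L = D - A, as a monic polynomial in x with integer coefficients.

x^9 - 16x^8 + 105x^7 - 364x^6 + 715x^5 - 792x^4 + 462x^3 - 120x^2 + 9x

With the vertex order [1, 2, 3, 4, 5, 6, 7, 8, 9], the degrees are [1, 2, 1, 2, 2, 2, 2, 2, 2], giving D = diag(1, 2, 1, 2, 2, 2, 2, 2, 2) and L = D - A. L has integer entries, so p(x) = det(xI - L) has integer coefficients. Expanding the determinant yields x^9 - 16x^8 + 105x^7 - 364x^6 + 715x^5 - 792x^4 + 462x^3 - 120x^2 + 9x. The constant term is 0 because L is singular (the all-ones vector lies in its kernel). By the matrix-tree theorem the graph has (1/9) * product of the nonzero eigenvalues = 1 spanning tree.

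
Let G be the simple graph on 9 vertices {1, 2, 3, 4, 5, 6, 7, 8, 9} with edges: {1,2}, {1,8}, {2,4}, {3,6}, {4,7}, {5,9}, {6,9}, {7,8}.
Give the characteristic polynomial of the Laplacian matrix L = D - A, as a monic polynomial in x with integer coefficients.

x^9 - 16x^8 + 105x^7 - 364x^6 + 715x^5 - 790x^4 + 450x^3 - 100x^2

With the vertex order [1, 2, 3, 4, 5, 6, 7, 8, 9], the degrees are [2, 2, 1, 2, 1, 2, 2, 2, 2], giving D = diag(2, 2, 1, 2, 1, 2, 2, 2, 2) and L = D - A. Computing det(xI - L) by cofactor expansion (or equivalently via sum-over-permutations) gives x^9 - 16x^8 + 105x^7 - 364x^6 + 715x^5 - 790x^4 + 450x^3 - 100x^2. The coefficient of x^8 equals -trace(L) = -16, matching the sum of degrees. There are 2 zeros in the spectrum, matching the 2 components.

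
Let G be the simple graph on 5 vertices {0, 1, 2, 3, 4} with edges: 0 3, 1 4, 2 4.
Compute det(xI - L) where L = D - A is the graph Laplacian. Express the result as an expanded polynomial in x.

Each diagonal entry of L is the vertex degree and each off-diagonal entry is -1 where an edge is present, 0 otherwise; in the order [0, 1, 2, 3, 4] the diagonal is [1, 1, 1, 1, 2]. L has integer entries, so p(x) = det(xI - L) has integer coefficients. Expanding the determinant yields x^5 - 6x^4 + 11x^3 - 6x^2. The coefficient of x^4 equals -trace(L) = -6, matching the sum of degrees.

x^5 - 6x^4 + 11x^3 - 6x^2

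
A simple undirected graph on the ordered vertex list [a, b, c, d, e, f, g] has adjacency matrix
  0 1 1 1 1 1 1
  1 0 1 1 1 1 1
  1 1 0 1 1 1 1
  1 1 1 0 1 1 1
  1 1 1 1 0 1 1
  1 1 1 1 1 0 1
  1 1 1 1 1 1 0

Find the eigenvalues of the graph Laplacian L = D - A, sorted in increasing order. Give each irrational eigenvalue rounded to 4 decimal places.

Each diagonal entry of L is the vertex degree and each off-diagonal entry is -1 where an edge is present, 0 otherwise; in the order [a, b, c, d, e, f, g] the diagonal is [6, 6, 6, 6, 6, 6, 6]. Since every row of L sums to 0, the all-ones vector is in the kernel and 0 is an eigenvalue. The single zero eigenvalue shows the graph is connected.

[0, 7, 7, 7, 7, 7, 7]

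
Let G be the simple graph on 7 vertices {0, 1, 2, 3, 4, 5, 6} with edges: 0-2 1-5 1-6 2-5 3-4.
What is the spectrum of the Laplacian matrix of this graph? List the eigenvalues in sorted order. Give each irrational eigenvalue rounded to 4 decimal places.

[0, 0, 0.3820, 1.3820, 2, 2.6180, 3.6180]

With the vertex order [0, 1, 2, 3, 4, 5, 6], the degrees are [1, 2, 2, 1, 1, 2, 1], giving D = diag(1, 2, 2, 1, 1, 2, 1) and L = D - A. L is symmetric positive semidefinite, so every eigenvalue is real and nonnegative. The 2 zero eigenvalues correspond to the 2 connected components. The eigenvalues sum to 10, which equals trace(L) = 2|E|.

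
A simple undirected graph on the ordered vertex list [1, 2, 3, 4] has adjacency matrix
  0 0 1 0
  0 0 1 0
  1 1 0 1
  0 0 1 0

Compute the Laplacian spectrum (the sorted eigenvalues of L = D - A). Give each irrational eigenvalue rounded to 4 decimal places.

[0, 1, 1, 4]

With the vertex order [1, 2, 3, 4], the degrees are [1, 1, 3, 1], giving D = diag(1, 1, 3, 1) and L = D - A. Since every row of L sums to 0, the all-ones vector is in the kernel and 0 is an eigenvalue. The single zero eigenvalue shows the graph is connected. There is one zero in the spectrum, matching the 1 component. The eigenvalues sum to 6, which equals trace(L) = 2|E|.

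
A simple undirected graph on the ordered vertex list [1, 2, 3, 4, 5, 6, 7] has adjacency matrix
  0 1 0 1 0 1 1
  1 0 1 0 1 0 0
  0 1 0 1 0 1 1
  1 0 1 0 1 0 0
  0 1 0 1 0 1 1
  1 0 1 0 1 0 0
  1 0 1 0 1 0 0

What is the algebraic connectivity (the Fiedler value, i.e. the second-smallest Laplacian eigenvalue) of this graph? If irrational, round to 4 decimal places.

With the vertex order [1, 2, 3, 4, 5, 6, 7], the degrees are [4, 3, 4, 3, 4, 3, 3], giving D = diag(4, 3, 4, 3, 4, 3, 3) and L = D - A. The smallest Laplacian eigenvalue is always 0. The next one, lambda_2 = 3, measures how hard the graph is to disconnect: larger values mean better connectivity. The largest eigenvalue, 7, is at most the vertex count 7.

3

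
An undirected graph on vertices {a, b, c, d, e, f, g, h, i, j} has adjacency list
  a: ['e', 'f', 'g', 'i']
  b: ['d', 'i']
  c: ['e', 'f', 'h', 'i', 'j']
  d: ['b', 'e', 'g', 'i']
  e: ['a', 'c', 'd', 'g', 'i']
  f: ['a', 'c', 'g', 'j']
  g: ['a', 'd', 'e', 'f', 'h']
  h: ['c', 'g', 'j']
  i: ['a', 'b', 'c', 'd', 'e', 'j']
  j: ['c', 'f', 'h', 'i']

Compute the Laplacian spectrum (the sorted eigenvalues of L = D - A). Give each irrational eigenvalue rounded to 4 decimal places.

With the vertex order [a, b, c, d, e, f, g, h, i, j], the degrees are [4, 2, 5, 4, 5, 4, 5, 3, 6, 4], giving D = diag(4, 2, 5, 4, 5, 4, 5, 3, 6, 4) and L = D - A. Since every row of L sums to 0, the all-ones vector is in the kernel and 0 is an eigenvalue. The single zero eigenvalue shows the graph is connected.

[0, 1.4246, 2.5234, 3.3916, 4, 4.5703, 5.2540, 6.2170, 7.0882, 7.5309]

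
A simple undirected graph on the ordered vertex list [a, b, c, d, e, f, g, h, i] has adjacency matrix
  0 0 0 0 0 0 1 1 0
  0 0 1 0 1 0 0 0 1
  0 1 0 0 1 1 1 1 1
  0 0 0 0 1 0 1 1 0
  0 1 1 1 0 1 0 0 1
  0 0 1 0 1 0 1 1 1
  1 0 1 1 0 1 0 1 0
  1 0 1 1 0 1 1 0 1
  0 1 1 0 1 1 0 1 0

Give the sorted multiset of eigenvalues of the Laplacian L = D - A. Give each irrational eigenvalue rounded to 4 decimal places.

Each diagonal entry of L is the vertex degree and each off-diagonal entry is -1 where an edge is present, 0 otherwise; in the order [a, b, c, d, e, f, g, h, i] the diagonal is [2, 3, 6, 3, 5, 5, 5, 6, 5]. L is symmetric positive semidefinite, so every eigenvalue is real and nonnegative. The single zero eigenvalue shows the graph is connected.

[0, 1.5634, 2.6040, 3.6406, 5.1099, 5.7355, 6.6246, 7, 7.7219]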